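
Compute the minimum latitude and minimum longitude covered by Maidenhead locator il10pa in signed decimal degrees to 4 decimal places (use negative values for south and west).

Field I=8, L=11: +8·20° lon, +11·10° lat → SW at lon -20°, lat 20°.
Square 1, 0: +1·2° lon, +0·1° lat → SW at lon -18°, lat 20°.
Subsquare p=15, a=0: +15·0.0833333° lon, +0·0.0416667° lat → SW at lon -16.75°, lat 20°.
latitude 20.0000, longitude -16.7500.

20.0000, -16.7500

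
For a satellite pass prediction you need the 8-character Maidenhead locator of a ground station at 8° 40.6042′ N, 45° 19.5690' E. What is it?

LJ28pq92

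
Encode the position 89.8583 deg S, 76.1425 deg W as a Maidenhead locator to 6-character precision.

FA10wd

Shift to the Maidenhead origin (180°W, 90°S): lon 103.8575, lat 0.1417.
Field (20°×10°, letters A–R): lon ⌊103.8575/20⌋ = 5 → F; lat ⌊0.1417/10⌋ = 0 → A.
Square (2°×1°, digits 0–9): lon ⌊3.8575/2⌋ = 1; lat ⌊0.1417/1⌋ = 0.
Subsquare (5′×2.5′, letters a–x): lon ⌊1.8575/0.0833333⌋ = 22 → w; lat ⌊0.1417/0.0416667⌋ = 3 → d.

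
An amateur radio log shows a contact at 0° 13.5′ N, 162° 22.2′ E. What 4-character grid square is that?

RJ10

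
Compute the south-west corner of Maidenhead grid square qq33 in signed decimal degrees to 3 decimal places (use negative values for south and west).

73.000, 146.000

Field Q=16, Q=16: +16·20° lon, +16·10° lat → SW at lon 140°, lat 70°.
Square 3, 3: +3·2° lon, +3·1° lat → SW at lon 146°, lat 73°.
latitude 73.000, longitude 146.000.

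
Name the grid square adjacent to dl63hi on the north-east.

DL63ij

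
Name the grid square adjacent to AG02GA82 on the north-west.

Longitude extended square 8; −1 → 7.
Latitude extended square 2; +1 → 3.

AG02ga73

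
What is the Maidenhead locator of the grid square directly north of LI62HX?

LI63ha

Latitude subsquare x = 23; +1 → 24, wraps to 0 = a, carry into square.
Latitude square 2; +1 → 3.
The longitude characters are unchanged.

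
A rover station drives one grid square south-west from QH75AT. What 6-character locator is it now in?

QH65xs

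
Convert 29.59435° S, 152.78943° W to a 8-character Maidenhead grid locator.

BG30oj57

Add 180° to longitude and 90° to latitude: 27.21057, 60.40565.
Field: lon ⌊27.21057/20⌋ = 1 → B; lat ⌊60.40565/10⌋ = 6 → G.
Square: lon ⌊7.21057/2⌋ = 3; lat ⌊0.40565/1⌋ = 0.
Subsquare: lon ⌊1.21057/0.0833333⌋ = 14 → o; lat ⌊0.40565/0.0416667⌋ = 9 → j.
Extended square: lon ⌊0.04390/0.00833333⌋ = 5; lat ⌊0.03065/0.00416667⌋ = 7.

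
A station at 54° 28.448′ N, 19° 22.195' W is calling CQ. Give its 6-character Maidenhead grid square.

IO04hl

Shift to the Maidenhead origin (180°W, 90°S): lon 160.6301, lat 144.4741.
Field: lon ⌊160.6301/20⌋ = 8 → I; lat ⌊144.4741/10⌋ = 14 → O.
Square: lon ⌊0.6301/2⌋ = 0; lat ⌊4.4741/1⌋ = 4.
Subsquare: lon ⌊0.6301/0.0833333⌋ = 7 → h; lat ⌊0.4741/0.0416667⌋ = 11 → l.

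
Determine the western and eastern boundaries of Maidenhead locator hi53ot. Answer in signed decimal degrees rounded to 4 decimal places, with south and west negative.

-28.8333, -28.7500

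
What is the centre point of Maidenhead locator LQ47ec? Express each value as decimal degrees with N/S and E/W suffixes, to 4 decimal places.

77.1042° N, 48.3750° E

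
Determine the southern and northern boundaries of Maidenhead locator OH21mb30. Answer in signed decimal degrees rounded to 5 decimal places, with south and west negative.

Field O=14, H=7: +14·20° lon, +7·10° lat → SW at lon 100°, lat -20°.
Square 2, 1: +2·2° lon, +1·1° lat → SW at lon 104°, lat -19°.
Subsquare m=12, b=1: +12·0.0833333° lon, +1·0.0416667° lat → SW at lon 105°, lat -18.9583°.
Extended square 3, 0: +3·0.00833333° lon, +0·0.00416667° lat → SW at lon 105.025°, lat -18.9583°.
Cell spans 0.00833333° lon × 0.00416667° lat.
south -18.95833, north -18.95417.

-18.95833, -18.95417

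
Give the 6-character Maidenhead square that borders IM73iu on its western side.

IM73hu

Longitude subsquare i = 8; −1 → 7 = h.
The latitude characters are unchanged.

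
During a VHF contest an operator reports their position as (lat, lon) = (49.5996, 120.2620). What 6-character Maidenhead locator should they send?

Shift to the Maidenhead origin (180°W, 90°S): lon 300.2620, lat 139.5996.
Field (20°×10°, letters A–R): 300.2620/20 → 15 → P, 139.5996/10 → 13 → N; chars PN.
Square (2°×1°, digits 0–9): 0.2620/2 → 0, 9.5996/1 → 9; chars 09.
Subsquare (5′×2.5′, letters a–x): 0.2620/0.0833333 → 3 → d, 0.5996/0.0416667 → 14 → o; chars do.

PN09do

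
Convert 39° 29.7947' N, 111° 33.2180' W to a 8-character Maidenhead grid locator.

Shift to the Maidenhead origin (180°W, 90°S): lon 68.44637, lat 129.49658.
Field (20°×10°, letters A–R): 68.44637/20 → 3 → D, 129.49658/10 → 12 → M; chars DM.
Square (2°×1°, digits 0–9): 8.44637/2 → 4, 9.49658/1 → 9; chars 49.
Subsquare (5′×2.5′, letters a–x): 0.44637/0.0833333 → 5 → f, 0.49658/0.0416667 → 11 → l; chars fl.
Extended square (30″×15″, digits 0–9): 0.02970/0.00833333 → 3, 0.03824/0.00416667 → 9; chars 39.

DM49fl39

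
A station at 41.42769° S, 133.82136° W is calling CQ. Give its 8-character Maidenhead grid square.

Offset from 180°W / 90°S: lon 46.17864°, lat 48.57231°.
Field: 46.17864/20 → 2 → C, 48.57231/10 → 4 → E; chars CE.
Square: 6.17864/2 → 3, 8.57231/1 → 8; chars 38.
Subsquare: 0.17864/0.0833333 → 2 → c, 0.57231/0.0416667 → 13 → n; chars cn.
Extended square: 0.01197/0.00833333 → 1, 0.03064/0.00416667 → 7; chars 17.

CE38cn17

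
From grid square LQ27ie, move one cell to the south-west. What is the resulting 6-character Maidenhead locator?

LQ27hd

Longitude subsquare i = 8; −1 → 7 = h.
Latitude subsquare e = 4; −1 → 3 = d.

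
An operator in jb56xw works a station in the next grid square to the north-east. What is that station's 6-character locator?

JB66ax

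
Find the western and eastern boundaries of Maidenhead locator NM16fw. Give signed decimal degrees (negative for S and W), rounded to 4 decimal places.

Field N=13, M=12: +13·20° lon, +12·10° lat → SW at lon 80°, lat 30°.
Square 1, 6: +1·2° lon, +6·1° lat → SW at lon 82°, lat 36°.
Subsquare f=5, w=22: +5·0.0833333° lon, +22·0.0416667° lat → SW at lon 82.4167°, lat 36.9167°.
Cell spans 0.0833333° lon × 0.0416667° lat.
west 82.4167, east 82.5000.

82.4167, 82.5000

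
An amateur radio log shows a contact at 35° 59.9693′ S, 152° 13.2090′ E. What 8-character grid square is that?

QF64ca60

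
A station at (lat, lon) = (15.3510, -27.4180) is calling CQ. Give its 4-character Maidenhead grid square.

Offset from 180°W / 90°S: lon 152.58°, lat 105.35°.
Field (20°×10°, letters A–R): lon ⌊152.58/20⌋ = 7 → H; lat ⌊105.35/10⌋ = 10 → K.
Square (2°×1°, digits 0–9): lon ⌊12.58/2⌋ = 6; lat ⌊5.35/1⌋ = 5.

HK65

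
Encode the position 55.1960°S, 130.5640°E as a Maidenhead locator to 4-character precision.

PD54

Offset from 180°W / 90°S: lon 310.56°, lat 34.80°.
Field: 310.56/20 → 15 → P, 34.80/10 → 3 → D; chars PD.
Square: 10.56/2 → 5, 4.80/1 → 4; chars 54.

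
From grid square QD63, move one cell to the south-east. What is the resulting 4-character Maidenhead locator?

QD72

Longitude square 6; +1 → 7.
Latitude square 3; −1 → 2.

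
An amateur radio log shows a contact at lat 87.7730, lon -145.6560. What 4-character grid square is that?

BR77

Offset from 180°W / 90°S: lon 34.34°, lat 177.77°.
Field: 34.34/20 → 1 → B, 177.77/10 → 17 → R; chars BR.
Square: 14.34/2 → 7, 7.77/1 → 7; chars 77.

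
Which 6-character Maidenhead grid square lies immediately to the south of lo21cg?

LO21cf

Latitude subsquare g = 6; −1 → 5 = f.
The longitude characters are unchanged.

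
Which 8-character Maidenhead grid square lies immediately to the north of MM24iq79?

MM24ir70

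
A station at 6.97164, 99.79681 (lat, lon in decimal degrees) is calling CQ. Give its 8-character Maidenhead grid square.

Offset from 180°W / 90°S: lon 279.79681°, lat 96.97164°.
Field: 279.79681/20 → 13 → N, 96.97164/10 → 9 → J; chars NJ.
Square: 19.79681/2 → 9, 6.97164/1 → 6; chars 96.
Subsquare: 1.79681/0.0833333 → 21 → v, 0.97164/0.0416667 → 23 → x; chars vx.
Extended square: 0.04681/0.00833333 → 5, 0.01331/0.00416667 → 3; chars 53.

NJ96vx53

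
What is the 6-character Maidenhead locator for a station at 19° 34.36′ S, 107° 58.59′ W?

DH60ak

Shift to the Maidenhead origin (180°W, 90°S): lon 72.0235, lat 70.4273.
Field: 72.0235/20 → 3 → D, 70.4273/10 → 7 → H; chars DH.
Square: 12.0235/2 → 6, 0.4273/1 → 0; chars 60.
Subsquare: 0.0235/0.0833333 → 0 → a, 0.4273/0.0416667 → 10 → k; chars ak.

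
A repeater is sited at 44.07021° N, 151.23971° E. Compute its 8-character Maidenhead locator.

Shift to the Maidenhead origin (180°W, 90°S): lon 331.23971, lat 134.07021.
Field (20°×10°, letters A–R): 331.23971/20 → 16 → Q, 134.07021/10 → 13 → N; chars QN.
Square (2°×1°, digits 0–9): 11.23971/2 → 5, 4.07021/1 → 4; chars 54.
Subsquare (5′×2.5′, letters a–x): 1.23971/0.0833333 → 14 → o, 0.07021/0.0416667 → 1 → b; chars ob.
Extended square (30″×15″, digits 0–9): 0.07304/0.00833333 → 8, 0.02854/0.00416667 → 6; chars 86.

QN54ob86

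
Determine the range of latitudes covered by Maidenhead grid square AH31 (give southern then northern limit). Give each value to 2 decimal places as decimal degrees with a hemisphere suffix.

Field A=0, H=7: +0·20° lon, +7·10° lat → SW at lon -180°, lat -20°.
Square 3, 1: +3·2° lon, +1·1° lat → SW at lon -174°, lat -19°.
Cell spans 2° lon × 1° lat.
south 19.00° S, north 18.00° S.

19.00° S, 18.00° S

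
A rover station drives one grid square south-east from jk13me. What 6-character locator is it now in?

JK13nd

Longitude subsquare m = 12; +1 → 13 = n.
Latitude subsquare e = 4; −1 → 3 = d.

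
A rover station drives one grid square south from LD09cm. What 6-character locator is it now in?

Latitude subsquare m = 12; −1 → 11 = l.
The longitude characters are unchanged.

LD09cl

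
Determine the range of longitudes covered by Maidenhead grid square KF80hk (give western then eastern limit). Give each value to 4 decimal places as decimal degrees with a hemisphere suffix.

Field K=10, F=5: +10·20° lon, +5·10° lat → SW at lon 20°, lat -40°.
Square 8, 0: +8·2° lon, +0·1° lat → SW at lon 36°, lat -40°.
Subsquare h=7, k=10: +7·0.0833333° lon, +10·0.0416667° lat → SW at lon 36.5833°, lat -39.5833°.
Cell spans 0.0833333° lon × 0.0416667° lat.
west 36.5833° E, east 36.6667° E.

36.5833° E, 36.6667° E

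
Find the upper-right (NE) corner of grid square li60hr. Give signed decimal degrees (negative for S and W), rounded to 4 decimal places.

-9.2500, 52.6667

Field L=11, I=8: +11·20° lon, +8·10° lat → SW at lon 40°, lat -10°.
Square 6, 0: +6·2° lon, +0·1° lat → SW at lon 52°, lat -10°.
Subsquare h=7, r=17: +7·0.0833333° lon, +17·0.0416667° lat → SW at lon 52.5833°, lat -9.29167°.
Cell spans 0.0833333° lon × 0.0416667° lat. NE corner is SW corner plus one full cell.
latitude -9.2500, longitude 52.6667.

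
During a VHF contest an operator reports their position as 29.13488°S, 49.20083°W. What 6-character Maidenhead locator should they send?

GG50ju

Add 180° to longitude and 90° to latitude: 130.7992, 60.8651.
Field (20°×10°, letters A–R): 130.7992/20 → 6 → G, 60.8651/10 → 6 → G; chars GG.
Square (2°×1°, digits 0–9): 10.7992/2 → 5, 0.8651/1 → 0; chars 50.
Subsquare (5′×2.5′, letters a–x): 0.7992/0.0833333 → 9 → j, 0.8651/0.0416667 → 20 → u; chars ju.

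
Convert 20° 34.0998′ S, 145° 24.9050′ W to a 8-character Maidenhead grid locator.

Offset from 180°W / 90°S: lon 34.58492°, lat 69.43167°.
Field (20°×10°, letters A–R): 34.58492/20 → 1 → B, 69.43167/10 → 6 → G; chars BG.
Square (2°×1°, digits 0–9): 14.58492/2 → 7, 9.43167/1 → 9; chars 79.
Subsquare (5′×2.5′, letters a–x): 0.58492/0.0833333 → 7 → h, 0.43167/0.0416667 → 10 → k; chars hk.
Extended square (30″×15″, digits 0–9): 0.00158/0.00833333 → 0, 0.01500/0.00416667 → 3; chars 03.

BG79hk03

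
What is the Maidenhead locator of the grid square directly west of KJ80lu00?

Longitude extended square 0; −1 → -1, wraps to 9, carry into subsquare.
Longitude subsquare l = 11; −1 → 10 = k.
The latitude characters are unchanged.

KJ80ku90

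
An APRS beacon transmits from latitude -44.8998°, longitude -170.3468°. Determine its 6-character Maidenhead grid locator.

AE45tc

Offset from 180°W / 90°S: lon 9.6532°, lat 45.1002°.
Field (20°×10°, letters A–R): 9.6532/20 → 0 → A, 45.1002/10 → 4 → E; chars AE.
Square (2°×1°, digits 0–9): 9.6532/2 → 4, 5.1002/1 → 5; chars 45.
Subsquare (5′×2.5′, letters a–x): 1.6532/0.0833333 → 19 → t, 0.1002/0.0416667 → 2 → c; chars tc.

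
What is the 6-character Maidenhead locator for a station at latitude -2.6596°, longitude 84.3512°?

Add 180° to longitude and 90° to latitude: 264.3512, 87.3404.
Field (20°×10°, letters A–R): lon ⌊264.3512/20⌋ = 13 → N; lat ⌊87.3404/10⌋ = 8 → I.
Square (2°×1°, digits 0–9): lon ⌊4.3512/2⌋ = 2; lat ⌊7.3404/1⌋ = 7.
Subsquare (5′×2.5′, letters a–x): lon ⌊0.3512/0.0833333⌋ = 4 → e; lat ⌊0.3404/0.0416667⌋ = 8 → i.

NI27ei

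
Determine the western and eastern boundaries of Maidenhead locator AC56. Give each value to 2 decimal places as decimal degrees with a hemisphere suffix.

170.00° W, 168.00° W

Field A=0, C=2: +0·20° lon, +2·10° lat → SW at lon -180°, lat -70°.
Square 5, 6: +5·2° lon, +6·1° lat → SW at lon -170°, lat -64°.
Cell spans 2° lon × 1° lat.
west 170.00° W, east 168.00° W.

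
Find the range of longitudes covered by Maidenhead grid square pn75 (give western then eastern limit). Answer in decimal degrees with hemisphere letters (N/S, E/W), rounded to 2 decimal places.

134.00° E, 136.00° E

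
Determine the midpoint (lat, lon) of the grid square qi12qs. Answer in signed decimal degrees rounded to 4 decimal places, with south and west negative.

Field Q=16, I=8: +16·20° lon, +8·10° lat → SW at lon 140°, lat -10°.
Square 1, 2: +1·2° lon, +2·1° lat → SW at lon 142°, lat -8°.
Subsquare q=16, s=18: +16·0.0833333° lon, +18·0.0416667° lat → SW at lon 143.333°, lat -7.25°.
Cell spans 0.0833333° lon × 0.0416667° lat. Centre is SW corner plus half of each.
latitude -7.2292, longitude 143.3750.

-7.2292, 143.3750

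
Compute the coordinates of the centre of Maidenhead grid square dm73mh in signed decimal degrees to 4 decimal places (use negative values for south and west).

33.3125, -104.9583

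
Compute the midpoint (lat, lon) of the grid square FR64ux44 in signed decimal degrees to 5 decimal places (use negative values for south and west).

Field F=5, R=17: +5·20° lon, +17·10° lat → SW at lon -80°, lat 80°.
Square 6, 4: +6·2° lon, +4·1° lat → SW at lon -68°, lat 84°.
Subsquare u=20, x=23: +20·0.0833333° lon, +23·0.0416667° lat → SW at lon -66.3333°, lat 84.9583°.
Extended square 4, 4: +4·0.00833333° lon, +4·0.00416667° lat → SW at lon -66.3°, lat 84.975°.
Cell spans 0.00833333° lon × 0.00416667° lat. Centre is SW corner plus half of each.
latitude 84.97708, longitude -66.29583.

84.97708, -66.29583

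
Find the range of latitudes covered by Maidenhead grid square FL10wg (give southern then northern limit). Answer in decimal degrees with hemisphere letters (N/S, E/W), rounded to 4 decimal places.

20.2500° N, 20.2917° N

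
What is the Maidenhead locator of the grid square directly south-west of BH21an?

Longitude subsquare a = 0; −1 → -1, wraps to 23 = x, carry into square.
Longitude square 2; −1 → 1.
Latitude subsquare n = 13; −1 → 12 = m.

BH11xm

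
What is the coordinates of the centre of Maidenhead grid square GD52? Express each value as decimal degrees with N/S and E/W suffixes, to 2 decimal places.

Field G=6, D=3: +6·20° lon, +3·10° lat → SW at lon -60°, lat -60°.
Square 5, 2: +5·2° lon, +2·1° lat → SW at lon -50°, lat -58°.
Cell spans 2° lon × 1° lat. Centre is SW corner plus half of each.
latitude 57.50° S, longitude 49.00° W.

57.50° S, 49.00° W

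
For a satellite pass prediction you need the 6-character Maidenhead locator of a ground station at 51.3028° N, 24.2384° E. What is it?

KO21ch

Shift to the Maidenhead origin (180°W, 90°S): lon 204.2384, lat 141.3028.
Field (20°×10°, letters A–R): 204.2384/20 → 10 → K, 141.3028/10 → 14 → O; chars KO.
Square (2°×1°, digits 0–9): 4.2384/2 → 2, 1.3028/1 → 1; chars 21.
Subsquare (5′×2.5′, letters a–x): 0.2384/0.0833333 → 2 → c, 0.3028/0.0416667 → 7 → h; chars ch.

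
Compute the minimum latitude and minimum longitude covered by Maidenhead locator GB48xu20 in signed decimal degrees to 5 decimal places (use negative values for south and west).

Field G=6, B=1: +6·20° lon, +1·10° lat → SW at lon -60°, lat -80°.
Square 4, 8: +4·2° lon, +8·1° lat → SW at lon -52°, lat -72°.
Subsquare x=23, u=20: +23·0.0833333° lon, +20·0.0416667° lat → SW at lon -50.0833°, lat -71.1667°.
Extended square 2, 0: +2·0.00833333° lon, +0·0.00416667° lat → SW at lon -50.0667°, lat -71.1667°.
latitude -71.16667, longitude -50.06667.

-71.16667, -50.06667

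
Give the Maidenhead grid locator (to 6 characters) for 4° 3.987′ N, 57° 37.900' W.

GJ14eb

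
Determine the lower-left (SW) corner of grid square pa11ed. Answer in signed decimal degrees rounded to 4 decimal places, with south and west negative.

-88.8750, 122.3333

Field P=15, A=0: +15·20° lon, +0·10° lat → SW at lon 120°, lat -90°.
Square 1, 1: +1·2° lon, +1·1° lat → SW at lon 122°, lat -89°.
Subsquare e=4, d=3: +4·0.0833333° lon, +3·0.0416667° lat → SW at lon 122.333°, lat -88.875°.
latitude -88.8750, longitude 122.3333.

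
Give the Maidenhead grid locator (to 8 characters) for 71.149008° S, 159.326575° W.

Add 180° to longitude and 90° to latitude: 20.67343, 18.85099.
Field: 20.67343/20 → 1 → B, 18.85099/10 → 1 → B; chars BB.
Square: 0.67343/2 → 0, 8.85099/1 → 8; chars 08.
Subsquare: 0.67343/0.0833333 → 8 → i, 0.85099/0.0416667 → 20 → u; chars iu.
Extended square: 0.00676/0.00833333 → 0, 0.01766/0.00416667 → 4; chars 04.

BB08iu04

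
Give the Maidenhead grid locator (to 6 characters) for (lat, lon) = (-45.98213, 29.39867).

KE44qa

Offset from 180°W / 90°S: lon 209.3987°, lat 44.0179°.
Field: 209.3987/20 → 10 → K, 44.0179/10 → 4 → E; chars KE.
Square: 9.3987/2 → 4, 4.0179/1 → 4; chars 44.
Subsquare: 1.3987/0.0833333 → 16 → q, 0.0179/0.0416667 → 0 → a; chars qa.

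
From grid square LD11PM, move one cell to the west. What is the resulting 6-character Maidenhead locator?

LD11om

Longitude subsquare p = 15; −1 → 14 = o.
The latitude characters are unchanged.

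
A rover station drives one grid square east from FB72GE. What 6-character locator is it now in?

FB72he

Longitude subsquare g = 6; +1 → 7 = h.
The latitude characters are unchanged.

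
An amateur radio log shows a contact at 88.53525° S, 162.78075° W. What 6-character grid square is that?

AA81ol

Offset from 180°W / 90°S: lon 17.2192°, lat 1.4647°.
Field (20°×10°, letters A–R): lon ⌊17.2192/20⌋ = 0 → A; lat ⌊1.4647/10⌋ = 0 → A.
Square (2°×1°, digits 0–9): lon ⌊17.2192/2⌋ = 8; lat ⌊1.4647/1⌋ = 1.
Subsquare (5′×2.5′, letters a–x): lon ⌊1.2192/0.0833333⌋ = 14 → o; lat ⌊0.4647/0.0416667⌋ = 11 → l.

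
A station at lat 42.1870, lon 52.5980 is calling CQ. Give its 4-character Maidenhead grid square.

LN62

Add 180° to longitude and 90° to latitude: 232.60, 132.19.
Field: 232.60/20 → 11 → L, 132.19/10 → 13 → N; chars LN.
Square: 12.60/2 → 6, 2.19/1 → 2; chars 62.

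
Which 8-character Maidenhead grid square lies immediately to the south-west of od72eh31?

OD72eh20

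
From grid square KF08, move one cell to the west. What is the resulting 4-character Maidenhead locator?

Longitude square 0; −1 → -1, wraps to 9, carry into field.
Longitude field K = 10; −1 → 9 = J.
The latitude characters are unchanged.

JF98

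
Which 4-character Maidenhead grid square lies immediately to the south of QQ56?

Latitude square 6; −1 → 5.
The longitude characters are unchanged.

QQ55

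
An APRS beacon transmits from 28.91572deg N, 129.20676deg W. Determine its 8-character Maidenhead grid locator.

CL58jv59

Shift to the Maidenhead origin (180°W, 90°S): lon 50.79324, lat 118.91572.
Field: lon ⌊50.79324/20⌋ = 2 → C; lat ⌊118.91572/10⌋ = 11 → L.
Square: lon ⌊10.79324/2⌋ = 5; lat ⌊8.91572/1⌋ = 8.
Subsquare: lon ⌊0.79324/0.0833333⌋ = 9 → j; lat ⌊0.91572/0.0416667⌋ = 21 → v.
Extended square: lon ⌊0.04324/0.00833333⌋ = 5; lat ⌊0.04072/0.00416667⌋ = 9.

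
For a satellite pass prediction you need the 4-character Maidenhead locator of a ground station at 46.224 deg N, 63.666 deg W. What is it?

Shift to the Maidenhead origin (180°W, 90°S): lon 116.33, lat 136.22.
Field: 116.33/20 → 5 → F, 136.22/10 → 13 → N; chars FN.
Square: 16.33/2 → 8, 6.22/1 → 6; chars 86.

FN86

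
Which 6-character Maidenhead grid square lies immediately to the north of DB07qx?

Latitude subsquare x = 23; +1 → 24, wraps to 0 = a, carry into square.
Latitude square 7; +1 → 8.
The longitude characters are unchanged.

DB08qa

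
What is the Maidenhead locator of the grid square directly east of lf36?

LF46

Longitude square 3; +1 → 4.
The latitude characters are unchanged.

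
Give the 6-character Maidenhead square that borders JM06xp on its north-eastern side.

Longitude subsquare x = 23; +1 → 24, wraps to 0 = a, carry into square.
Longitude square 0; +1 → 1.
Latitude subsquare p = 15; +1 → 16 = q.

JM16aq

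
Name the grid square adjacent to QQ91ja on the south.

Latitude subsquare a = 0; −1 → -1, wraps to 23 = x, carry into square.
Latitude square 1; −1 → 0.
The longitude characters are unchanged.

QQ90jx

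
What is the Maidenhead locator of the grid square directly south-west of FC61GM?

FC61fl

Longitude subsquare g = 6; −1 → 5 = f.
Latitude subsquare m = 12; −1 → 11 = l.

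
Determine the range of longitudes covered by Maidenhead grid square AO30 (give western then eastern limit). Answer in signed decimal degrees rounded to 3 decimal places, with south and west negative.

-174.000, -172.000

Field A=0, O=14: +0·20° lon, +14·10° lat → SW at lon -180°, lat 50°.
Square 3, 0: +3·2° lon, +0·1° lat → SW at lon -174°, lat 50°.
Cell spans 2° lon × 1° lat.
west -174.000, east -172.000.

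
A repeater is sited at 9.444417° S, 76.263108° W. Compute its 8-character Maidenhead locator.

Shift to the Maidenhead origin (180°W, 90°S): lon 103.73689, lat 80.55558.
Field: 103.73689/20 → 5 → F, 80.55558/10 → 8 → I; chars FI.
Square: 3.73689/2 → 1, 0.55558/1 → 0; chars 10.
Subsquare: 1.73689/0.0833333 → 20 → u, 0.55558/0.0416667 → 13 → n; chars un.
Extended square: 0.07023/0.00833333 → 8, 0.01392/0.00416667 → 3; chars 83.

FI10un83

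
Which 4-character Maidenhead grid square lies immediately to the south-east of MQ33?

Longitude square 3; +1 → 4.
Latitude square 3; −1 → 2.

MQ42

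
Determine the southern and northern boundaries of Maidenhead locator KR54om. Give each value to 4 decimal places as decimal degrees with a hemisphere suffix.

Field K=10, R=17: +10·20° lon, +17·10° lat → SW at lon 20°, lat 80°.
Square 5, 4: +5·2° lon, +4·1° lat → SW at lon 30°, lat 84°.
Subsquare o=14, m=12: +14·0.0833333° lon, +12·0.0416667° lat → SW at lon 31.1667°, lat 84.5°.
Cell spans 0.0833333° lon × 0.0416667° lat.
south 84.5000° N, north 84.5417° N.

84.5000° N, 84.5417° N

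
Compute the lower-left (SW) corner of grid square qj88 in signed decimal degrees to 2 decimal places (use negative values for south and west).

Field Q=16, J=9: +16·20° lon, +9·10° lat → SW at lon 140°, lat 0°.
Square 8, 8: +8·2° lon, +8·1° lat → SW at lon 156°, lat 8°.
latitude 8.00, longitude 156.00.

8.00, 156.00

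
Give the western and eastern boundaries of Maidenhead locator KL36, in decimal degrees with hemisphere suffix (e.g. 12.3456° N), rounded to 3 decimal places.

26.000° E, 28.000° E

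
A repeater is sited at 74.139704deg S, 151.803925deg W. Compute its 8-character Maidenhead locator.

BB45cu36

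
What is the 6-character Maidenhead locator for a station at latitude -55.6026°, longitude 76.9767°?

Offset from 180°W / 90°S: lon 256.9767°, lat 34.3974°.
Field: lon ⌊256.9767/20⌋ = 12 → M; lat ⌊34.3974/10⌋ = 3 → D.
Square: lon ⌊16.9767/2⌋ = 8; lat ⌊4.3974/1⌋ = 4.
Subsquare: lon ⌊0.9767/0.0833333⌋ = 11 → l; lat ⌊0.3974/0.0416667⌋ = 9 → j.

MD84lj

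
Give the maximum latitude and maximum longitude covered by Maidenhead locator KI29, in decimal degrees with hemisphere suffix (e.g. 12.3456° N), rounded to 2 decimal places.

0.00° N, 26.00° E

Field K=10, I=8: +10·20° lon, +8·10° lat → SW at lon 20°, lat -10°.
Square 2, 9: +2·2° lon, +9·1° lat → SW at lon 24°, lat -1°.
Cell spans 2° lon × 1° lat. NE corner is SW corner plus one full cell.
latitude 0.00° N, longitude 26.00° E.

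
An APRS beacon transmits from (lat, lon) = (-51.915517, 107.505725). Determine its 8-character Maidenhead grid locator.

OD38sc00

Offset from 180°W / 90°S: lon 287.50572°, lat 38.08448°.
Field: 287.50572/20 → 14 → O, 38.08448/10 → 3 → D; chars OD.
Square: 7.50572/2 → 3, 8.08448/1 → 8; chars 38.
Subsquare: 1.50572/0.0833333 → 18 → s, 0.08448/0.0416667 → 2 → c; chars sc.
Extended square: 0.00572/0.00833333 → 0, 0.00115/0.00416667 → 0; chars 00.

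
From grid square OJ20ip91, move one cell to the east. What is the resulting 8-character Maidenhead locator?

OJ20jp01

Longitude extended square 9; +1 → 10, wraps to 0, carry into subsquare.
Longitude subsquare i = 8; +1 → 9 = j.
The latitude characters are unchanged.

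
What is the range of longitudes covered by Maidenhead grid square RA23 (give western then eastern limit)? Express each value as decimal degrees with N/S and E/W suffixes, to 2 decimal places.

164.00° E, 166.00° E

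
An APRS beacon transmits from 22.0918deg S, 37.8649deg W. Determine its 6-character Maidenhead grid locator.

HG17bv

Offset from 180°W / 90°S: lon 142.1351°, lat 67.9082°.
Field: 142.1351/20 → 7 → H, 67.9082/10 → 6 → G; chars HG.
Square: 2.1351/2 → 1, 7.9082/1 → 7; chars 17.
Subsquare: 0.1351/0.0833333 → 1 → b, 0.9082/0.0416667 → 21 → v; chars bv.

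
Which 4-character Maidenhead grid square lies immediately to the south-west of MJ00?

LI99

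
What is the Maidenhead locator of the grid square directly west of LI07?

KI97

Longitude square 0; −1 → -1, wraps to 9, carry into field.
Longitude field L = 11; −1 → 10 = K.
The latitude characters are unchanged.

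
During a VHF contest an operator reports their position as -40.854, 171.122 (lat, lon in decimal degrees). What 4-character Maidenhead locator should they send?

Offset from 180°W / 90°S: lon 351.12°, lat 49.15°.
Field: 351.12/20 → 17 → R, 49.15/10 → 4 → E; chars RE.
Square: 11.12/2 → 5, 9.15/1 → 9; chars 59.

RE59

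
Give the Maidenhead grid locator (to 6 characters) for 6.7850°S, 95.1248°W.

EI23kf

Offset from 180°W / 90°S: lon 84.8752°, lat 83.2150°.
Field: lon ⌊84.8752/20⌋ = 4 → E; lat ⌊83.2150/10⌋ = 8 → I.
Square: lon ⌊4.8752/2⌋ = 2; lat ⌊3.2150/1⌋ = 3.
Subsquare: lon ⌊0.8752/0.0833333⌋ = 10 → k; lat ⌊0.2150/0.0416667⌋ = 5 → f.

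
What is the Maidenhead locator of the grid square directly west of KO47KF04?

Longitude extended square 0; −1 → -1, wraps to 9, carry into subsquare.
Longitude subsquare k = 10; −1 → 9 = j.
The latitude characters are unchanged.

KO47jf94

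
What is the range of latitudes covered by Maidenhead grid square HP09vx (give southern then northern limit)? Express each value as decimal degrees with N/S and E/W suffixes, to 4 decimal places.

69.9583° N, 70.0000° N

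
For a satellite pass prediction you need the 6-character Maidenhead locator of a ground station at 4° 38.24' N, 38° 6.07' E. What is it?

Offset from 180°W / 90°S: lon 218.1012°, lat 94.6373°.
Field: lon ⌊218.1012/20⌋ = 10 → K; lat ⌊94.6373/10⌋ = 9 → J.
Square: lon ⌊18.1012/2⌋ = 9; lat ⌊4.6373/1⌋ = 4.
Subsquare: lon ⌊0.1012/0.0833333⌋ = 1 → b; lat ⌊0.6373/0.0416667⌋ = 15 → p.

KJ94bp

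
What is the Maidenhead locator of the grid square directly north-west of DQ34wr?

DQ34vs

Longitude subsquare w = 22; −1 → 21 = v.
Latitude subsquare r = 17; +1 → 18 = s.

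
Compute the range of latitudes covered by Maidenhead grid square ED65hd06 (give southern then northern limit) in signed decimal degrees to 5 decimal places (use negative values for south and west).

Field E=4, D=3: +4·20° lon, +3·10° lat → SW at lon -100°, lat -60°.
Square 6, 5: +6·2° lon, +5·1° lat → SW at lon -88°, lat -55°.
Subsquare h=7, d=3: +7·0.0833333° lon, +3·0.0416667° lat → SW at lon -87.4167°, lat -54.875°.
Extended square 0, 6: +0·0.00833333° lon, +6·0.00416667° lat → SW at lon -87.4167°, lat -54.85°.
Cell spans 0.00833333° lon × 0.00416667° lat.
south -54.85000, north -54.84583.

-54.85000, -54.84583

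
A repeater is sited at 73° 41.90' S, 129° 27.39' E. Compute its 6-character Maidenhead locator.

Offset from 180°W / 90°S: lon 309.4565°, lat 16.3017°.
Field: 309.4565/20 → 15 → P, 16.3017/10 → 1 → B; chars PB.
Square: 9.4565/2 → 4, 6.3017/1 → 6; chars 46.
Subsquare: 1.4565/0.0833333 → 17 → r, 0.3017/0.0416667 → 7 → h; chars rh.

PB46rh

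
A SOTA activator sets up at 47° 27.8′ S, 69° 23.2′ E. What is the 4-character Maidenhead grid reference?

ME42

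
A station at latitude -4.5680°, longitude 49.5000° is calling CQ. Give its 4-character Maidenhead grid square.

LI45

Shift to the Maidenhead origin (180°W, 90°S): lon 229.50, lat 85.43.
Field (20°×10°, letters A–R): lon ⌊229.50/20⌋ = 11 → L; lat ⌊85.43/10⌋ = 8 → I.
Square (2°×1°, digits 0–9): lon ⌊9.50/2⌋ = 4; lat ⌊5.43/1⌋ = 5.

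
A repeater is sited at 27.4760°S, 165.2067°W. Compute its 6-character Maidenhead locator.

Shift to the Maidenhead origin (180°W, 90°S): lon 14.7933, lat 62.5240.
Field: 14.7933/20 → 0 → A, 62.5240/10 → 6 → G; chars AG.
Square: 14.7933/2 → 7, 2.5240/1 → 2; chars 72.
Subsquare: 0.7933/0.0833333 → 9 → j, 0.5240/0.0416667 → 12 → m; chars jm.

AG72jm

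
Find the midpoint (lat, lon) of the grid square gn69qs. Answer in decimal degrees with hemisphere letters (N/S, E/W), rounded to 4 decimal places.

Field G=6, N=13: +6·20° lon, +13·10° lat → SW at lon -60°, lat 40°.
Square 6, 9: +6·2° lon, +9·1° lat → SW at lon -48°, lat 49°.
Subsquare q=16, s=18: +16·0.0833333° lon, +18·0.0416667° lat → SW at lon -46.6667°, lat 49.75°.
Cell spans 0.0833333° lon × 0.0416667° lat. Centre is SW corner plus half of each.
latitude 49.7708° N, longitude 46.6250° W.

49.7708° N, 46.6250° W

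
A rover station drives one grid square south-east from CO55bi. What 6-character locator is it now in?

Longitude subsquare b = 1; +1 → 2 = c.
Latitude subsquare i = 8; −1 → 7 = h.

CO55ch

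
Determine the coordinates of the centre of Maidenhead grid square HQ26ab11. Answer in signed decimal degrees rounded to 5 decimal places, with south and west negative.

76.04792, -35.98750

Field H=7, Q=16: +7·20° lon, +16·10° lat → SW at lon -40°, lat 70°.
Square 2, 6: +2·2° lon, +6·1° lat → SW at lon -36°, lat 76°.
Subsquare a=0, b=1: +0·0.0833333° lon, +1·0.0416667° lat → SW at lon -36°, lat 76.0417°.
Extended square 1, 1: +1·0.00833333° lon, +1·0.00416667° lat → SW at lon -35.9917°, lat 76.0458°.
Cell spans 0.00833333° lon × 0.00416667° lat. Centre is SW corner plus half of each.
latitude 76.04792, longitude -35.98750.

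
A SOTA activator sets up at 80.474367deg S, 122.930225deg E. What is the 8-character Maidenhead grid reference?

Offset from 180°W / 90°S: lon 302.93023°, lat 9.52563°.
Field (20°×10°, letters A–R): lon ⌊302.93023/20⌋ = 15 → P; lat ⌊9.52563/10⌋ = 0 → A.
Square (2°×1°, digits 0–9): lon ⌊2.93023/2⌋ = 1; lat ⌊9.52563/1⌋ = 9.
Subsquare (5′×2.5′, letters a–x): lon ⌊0.93023/0.0833333⌋ = 11 → l; lat ⌊0.52563/0.0416667⌋ = 12 → m.
Extended square (30″×15″, digits 0–9): lon ⌊0.01356/0.00833333⌋ = 1; lat ⌊0.02563/0.00416667⌋ = 6.

PA19lm16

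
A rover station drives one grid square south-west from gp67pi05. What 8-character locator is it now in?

GP67oi94

Longitude extended square 0; −1 → -1, wraps to 9, carry into subsquare.
Longitude subsquare p = 15; −1 → 14 = o.
Latitude extended square 5; −1 → 4.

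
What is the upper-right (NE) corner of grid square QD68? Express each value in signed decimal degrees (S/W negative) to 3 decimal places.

-51.000, 154.000

Field Q=16, D=3: +16·20° lon, +3·10° lat → SW at lon 140°, lat -60°.
Square 6, 8: +6·2° lon, +8·1° lat → SW at lon 152°, lat -52°.
Cell spans 2° lon × 1° lat. NE corner is SW corner plus one full cell.
latitude -51.000, longitude 154.000.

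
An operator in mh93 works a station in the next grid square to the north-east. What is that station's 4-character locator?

Longitude square 9; +1 → 10, wraps to 0, carry into field.
Longitude field M = 12; +1 → 13 = N.
Latitude square 3; +1 → 4.

NH04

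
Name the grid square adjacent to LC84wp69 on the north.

LC84wq60

Latitude extended square 9; +1 → 10, wraps to 0, carry into subsquare.
Latitude subsquare p = 15; +1 → 16 = q.
The longitude characters are unchanged.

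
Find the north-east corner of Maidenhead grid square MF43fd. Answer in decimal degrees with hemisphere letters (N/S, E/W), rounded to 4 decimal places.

Field M=12, F=5: +12·20° lon, +5·10° lat → SW at lon 60°, lat -40°.
Square 4, 3: +4·2° lon, +3·1° lat → SW at lon 68°, lat -37°.
Subsquare f=5, d=3: +5·0.0833333° lon, +3·0.0416667° lat → SW at lon 68.4167°, lat -36.875°.
Cell spans 0.0833333° lon × 0.0416667° lat. NE corner is SW corner plus one full cell.
latitude 36.8333° S, longitude 68.5000° E.

36.8333° S, 68.5000° E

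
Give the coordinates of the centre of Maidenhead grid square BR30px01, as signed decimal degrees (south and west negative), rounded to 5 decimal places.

80.96458, -152.74583

Field B=1, R=17: +1·20° lon, +17·10° lat → SW at lon -160°, lat 80°.
Square 3, 0: +3·2° lon, +0·1° lat → SW at lon -154°, lat 80°.
Subsquare p=15, x=23: +15·0.0833333° lon, +23·0.0416667° lat → SW at lon -152.75°, lat 80.9583°.
Extended square 0, 1: +0·0.00833333° lon, +1·0.00416667° lat → SW at lon -152.75°, lat 80.9625°.
Cell spans 0.00833333° lon × 0.00416667° lat. Centre is SW corner plus half of each.
latitude 80.96458, longitude -152.74583.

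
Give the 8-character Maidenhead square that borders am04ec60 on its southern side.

AM04eb69

Latitude extended square 0; −1 → -1, wraps to 9, carry into subsquare.
Latitude subsquare c = 2; −1 → 1 = b.
The longitude characters are unchanged.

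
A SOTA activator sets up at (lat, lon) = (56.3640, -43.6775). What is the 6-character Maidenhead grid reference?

GO86di

Shift to the Maidenhead origin (180°W, 90°S): lon 136.3225, lat 146.3640.
Field: lon ⌊136.3225/20⌋ = 6 → G; lat ⌊146.3640/10⌋ = 14 → O.
Square: lon ⌊16.3225/2⌋ = 8; lat ⌊6.3640/1⌋ = 6.
Subsquare: lon ⌊0.3225/0.0833333⌋ = 3 → d; lat ⌊0.3640/0.0416667⌋ = 8 → i.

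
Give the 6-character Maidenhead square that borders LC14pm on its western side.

LC14om

Longitude subsquare p = 15; −1 → 14 = o.
The latitude characters are unchanged.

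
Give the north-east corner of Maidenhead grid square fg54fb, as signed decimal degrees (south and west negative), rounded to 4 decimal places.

Field F=5, G=6: +5·20° lon, +6·10° lat → SW at lon -80°, lat -30°.
Square 5, 4: +5·2° lon, +4·1° lat → SW at lon -70°, lat -26°.
Subsquare f=5, b=1: +5·0.0833333° lon, +1·0.0416667° lat → SW at lon -69.5833°, lat -25.9583°.
Cell spans 0.0833333° lon × 0.0416667° lat. NE corner is SW corner plus one full cell.
latitude -25.9167, longitude -69.5000.

-25.9167, -69.5000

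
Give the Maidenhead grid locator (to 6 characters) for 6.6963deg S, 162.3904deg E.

RI13eh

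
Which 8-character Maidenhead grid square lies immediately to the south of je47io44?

Latitude extended square 4; −1 → 3.
The longitude characters are unchanged.

JE47io43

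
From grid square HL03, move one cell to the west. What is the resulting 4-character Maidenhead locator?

GL93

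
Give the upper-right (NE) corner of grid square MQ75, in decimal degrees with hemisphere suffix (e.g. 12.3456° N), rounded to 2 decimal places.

76.00° N, 76.00° E

Field M=12, Q=16: +12·20° lon, +16·10° lat → SW at lon 60°, lat 70°.
Square 7, 5: +7·2° lon, +5·1° lat → SW at lon 74°, lat 75°.
Cell spans 2° lon × 1° lat. NE corner is SW corner plus one full cell.
latitude 76.00° N, longitude 76.00° E.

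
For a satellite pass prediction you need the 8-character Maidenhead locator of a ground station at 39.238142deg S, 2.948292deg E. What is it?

Offset from 180°W / 90°S: lon 182.94829°, lat 50.76186°.
Field: lon ⌊182.94829/20⌋ = 9 → J; lat ⌊50.76186/10⌋ = 5 → F.
Square: lon ⌊2.94829/2⌋ = 1; lat ⌊0.76186/1⌋ = 0.
Subsquare: lon ⌊0.94829/0.0833333⌋ = 11 → l; lat ⌊0.76186/0.0416667⌋ = 18 → s.
Extended square: lon ⌊0.03163/0.00833333⌋ = 3; lat ⌊0.01186/0.00416667⌋ = 2.

JF10ls32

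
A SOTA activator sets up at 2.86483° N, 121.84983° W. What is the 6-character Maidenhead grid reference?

CJ92bu

Add 180° to longitude and 90° to latitude: 58.1502, 92.8648.
Field: 58.1502/20 → 2 → C, 92.8648/10 → 9 → J; chars CJ.
Square: 18.1502/2 → 9, 2.8648/1 → 2; chars 92.
Subsquare: 0.1502/0.0833333 → 1 → b, 0.8648/0.0416667 → 20 → u; chars bu.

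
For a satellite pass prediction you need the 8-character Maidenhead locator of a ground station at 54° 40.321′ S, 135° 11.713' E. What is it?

Offset from 180°W / 90°S: lon 315.19522°, lat 35.32798°.
Field: lon ⌊315.19522/20⌋ = 15 → P; lat ⌊35.32798/10⌋ = 3 → D.
Square: lon ⌊15.19522/2⌋ = 7; lat ⌊5.32798/1⌋ = 5.
Subsquare: lon ⌊1.19522/0.0833333⌋ = 14 → o; lat ⌊0.32798/0.0416667⌋ = 7 → h.
Extended square: lon ⌊0.02855/0.00833333⌋ = 3; lat ⌊0.03632/0.00416667⌋ = 8.

PD75oh38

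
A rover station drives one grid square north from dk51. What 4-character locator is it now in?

Latitude square 1; +1 → 2.
The longitude characters are unchanged.

DK52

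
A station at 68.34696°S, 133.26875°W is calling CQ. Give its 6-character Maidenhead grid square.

CC31ip

Shift to the Maidenhead origin (180°W, 90°S): lon 46.7312, lat 21.6530.
Field: lon ⌊46.7312/20⌋ = 2 → C; lat ⌊21.6530/10⌋ = 2 → C.
Square: lon ⌊6.7312/2⌋ = 3; lat ⌊1.6530/1⌋ = 1.
Subsquare: lon ⌊0.7312/0.0833333⌋ = 8 → i; lat ⌊0.6530/0.0416667⌋ = 15 → p.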